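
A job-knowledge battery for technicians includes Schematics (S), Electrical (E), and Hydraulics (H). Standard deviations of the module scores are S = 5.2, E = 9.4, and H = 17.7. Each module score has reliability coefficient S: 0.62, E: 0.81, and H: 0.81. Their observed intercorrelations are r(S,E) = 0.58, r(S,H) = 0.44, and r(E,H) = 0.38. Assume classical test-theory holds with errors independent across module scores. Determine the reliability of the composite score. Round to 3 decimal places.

Var(S+E+H) = 5.2² + 9.4² + 17.7² + 2·[5.2·9.4·0.58 + 5.2·17.7·0.44 + 9.4·17.7·0.38] = 428.69 + 264.145 = 692.835.
Under uncorrelated errors the observed covariances equal the true-score covariances, so only the own-variance terms attenuate.
True-score variance = [5.2²·0.62 + 9.4²·0.81 + 17.7²·0.81] + 264.145 = 342.101 + 264.145 = 606.246.
Reliability = 606.246 / 692.835 = 0.875.

0.875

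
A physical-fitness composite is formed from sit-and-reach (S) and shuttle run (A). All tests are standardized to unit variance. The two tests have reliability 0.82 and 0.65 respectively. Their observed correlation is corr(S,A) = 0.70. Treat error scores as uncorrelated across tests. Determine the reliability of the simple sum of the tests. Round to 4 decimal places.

Var(S+A) = 2 + 2·[0.70] = 2 + 1.4 = 3.4.
Under uncorrelated errors the observed covariances equal the true-score covariances, so only the own-variance terms attenuate.
True-score variance = [0.82 + 0.65] + 1.4 = 1.47 + 1.4 = 2.87.
Reliability = 2.87 / 3.4 = 0.8441.

0.8441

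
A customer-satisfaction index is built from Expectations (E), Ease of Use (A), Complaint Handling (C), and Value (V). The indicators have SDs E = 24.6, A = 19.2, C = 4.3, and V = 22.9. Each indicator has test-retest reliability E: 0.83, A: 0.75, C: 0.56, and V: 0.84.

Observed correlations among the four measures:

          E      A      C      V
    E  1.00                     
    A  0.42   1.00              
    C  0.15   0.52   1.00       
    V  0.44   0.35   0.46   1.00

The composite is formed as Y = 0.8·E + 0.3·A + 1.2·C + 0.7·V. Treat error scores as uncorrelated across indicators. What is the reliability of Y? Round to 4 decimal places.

0.9007

Var(Y) = 0.8²·24.6² + 0.3²·19.2² + 1.2²·4.3² + 0.7²·22.9² + 2·[0.24·24.6·19.2·0.42 + 0.96·24.6·4.3·0.15 + 0.56·24.6·22.9·0.44 + 0.36·19.2·4.3·0.52 + 0.21·19.2·22.9·0.35 + 0.84·4.3·22.9·0.46] = 704.067 + 574.939 = 1279.01.
With uncorrelated errors the cross-covariances are all true-score covariance, so they carry over unchanged; only the diagonal terms shrink to ρᵢσᵢ².
True-score variance = [0.8²·24.6²·0.83 + 0.3²·19.2²·0.75 + 1.2²·4.3²·0.56 + 0.7²·22.9²·0.84] + 574.939 = 577.102 + 574.939 = 1152.04.
Reliability = 1152.04 / 1279.01 = 0.9007.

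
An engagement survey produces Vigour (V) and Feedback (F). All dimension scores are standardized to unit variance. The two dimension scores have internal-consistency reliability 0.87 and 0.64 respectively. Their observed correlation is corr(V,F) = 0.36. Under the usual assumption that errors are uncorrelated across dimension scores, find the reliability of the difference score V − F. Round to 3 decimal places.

Var(V−F) = 1 + 1 − 2·0.36 = 2 − 0.72 = 1.28.
Under uncorrelated errors the observed covariances equal the true-score covariances, so only the own-variance terms attenuate.
True-score variance = [0.87 + 0.64] − 0.72 = 1.51 − 0.72 = 0.79.
Reliability = 0.79 / 1.28 = 0.617.

0.617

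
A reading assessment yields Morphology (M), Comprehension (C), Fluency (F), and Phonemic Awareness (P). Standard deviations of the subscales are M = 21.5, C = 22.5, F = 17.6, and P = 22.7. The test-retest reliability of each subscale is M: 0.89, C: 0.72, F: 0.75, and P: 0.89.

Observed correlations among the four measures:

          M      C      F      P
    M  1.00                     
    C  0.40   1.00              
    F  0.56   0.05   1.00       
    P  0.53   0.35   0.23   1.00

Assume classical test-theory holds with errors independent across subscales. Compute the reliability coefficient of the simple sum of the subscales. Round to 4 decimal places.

0.9118

Var(M+C+F+P) = 21.5² + 22.5² + 17.6² + 22.7² + 2·[21.5·22.5·0.40 + 21.5·17.6·0.56 + 21.5·22.7·0.53 + 22.5·17.6·0.05 + 22.5·22.7·0.35 + 17.6·22.7·0.23] = 1793.55 + 1909.05 = 3702.6.
With uncorrelated errors the cross-covariances are all true-score covariance, so they carry over unchanged; only the diagonal terms shrink to ρᵢσᵢ².
True-score variance = [21.5²·0.89 + 22.5²·0.72 + 17.6²·0.75 + 22.7²·0.89] + 1909.05 = 1466.83 + 1909.05 = 3375.88.
Reliability = 3375.88 / 3702.6 = 0.9118.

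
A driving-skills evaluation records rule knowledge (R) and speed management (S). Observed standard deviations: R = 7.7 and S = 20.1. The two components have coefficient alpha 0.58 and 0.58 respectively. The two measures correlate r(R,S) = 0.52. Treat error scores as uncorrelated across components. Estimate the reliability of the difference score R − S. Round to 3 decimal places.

0.356

Var(R−S) = 7.7² + 20.1² − 2·7.7·20.1·0.52 = 463.3 − 160.961 = 302.339.
With uncorrelated errors the cross-covariances are all true-score covariance, so they carry over unchanged; only the diagonal terms shrink to ρᵢσᵢ².
True-score variance = [7.7²·0.58 + 20.1²·0.58] − 160.961 = 268.714 − 160.961 = 107.753.
Reliability = 107.753 / 302.339 = 0.356.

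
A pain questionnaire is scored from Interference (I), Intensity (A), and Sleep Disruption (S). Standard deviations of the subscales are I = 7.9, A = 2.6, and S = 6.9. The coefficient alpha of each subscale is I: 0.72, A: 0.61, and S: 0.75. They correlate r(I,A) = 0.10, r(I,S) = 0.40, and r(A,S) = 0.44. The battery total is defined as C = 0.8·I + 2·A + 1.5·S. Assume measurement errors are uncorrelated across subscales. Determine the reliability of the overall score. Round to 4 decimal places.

0.8270

Var(C) = 0.8²·7.9² + 2²·2.6² + 1.5²·6.9² + 2·[1.6·7.9·2.6·0.10 + 1.2·7.9·6.9·0.40 + 3·2.6·6.9·0.44] = 174.105 + 106.264 = 280.369.
Under uncorrelated errors the observed covariances equal the true-score covariances, so only the own-variance terms attenuate.
True-score variance = [0.8²·7.9²·0.72 + 2²·2.6²·0.61 + 1.5²·6.9²·0.75] + 106.264 = 125.595 + 106.264 = 231.859.
Reliability = 231.859 / 280.369 = 0.8270.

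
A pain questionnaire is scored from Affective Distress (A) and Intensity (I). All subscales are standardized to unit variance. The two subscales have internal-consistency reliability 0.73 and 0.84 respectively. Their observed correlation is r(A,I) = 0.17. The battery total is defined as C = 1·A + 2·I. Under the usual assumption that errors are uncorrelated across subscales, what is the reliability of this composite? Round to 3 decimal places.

0.840

Var(C) = 1 + 2² + 2·[2·0.17] = 5 + 0.68 = 5.68.
Because errors are independent across components, Cov(Tᵢ,Tⱼ) = Cov(Xᵢ,Xⱼ); the off-diagonal part of the true-score variance is the same as above.
True-score variance = [0.73 + 2²·0.84] + 0.68 = 4.09 + 0.68 = 4.77.
Reliability = 4.77 / 5.68 = 0.840.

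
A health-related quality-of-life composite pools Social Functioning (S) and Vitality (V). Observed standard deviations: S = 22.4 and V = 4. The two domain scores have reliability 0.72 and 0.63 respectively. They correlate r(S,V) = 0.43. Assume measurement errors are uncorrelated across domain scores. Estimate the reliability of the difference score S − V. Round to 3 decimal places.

0.668

Var(S−V) = 22.4² + 4² − 2·22.4·4·0.43 = 517.76 − 77.056 = 440.704.
With uncorrelated errors the cross-covariances are all true-score covariance, so they carry over unchanged; only the diagonal terms shrink to ρᵢσᵢ².
True-score variance = [22.4²·0.72 + 4²·0.63] − 77.056 = 371.347 − 77.056 = 294.291.
Reliability = 294.291 / 440.704 = 0.668.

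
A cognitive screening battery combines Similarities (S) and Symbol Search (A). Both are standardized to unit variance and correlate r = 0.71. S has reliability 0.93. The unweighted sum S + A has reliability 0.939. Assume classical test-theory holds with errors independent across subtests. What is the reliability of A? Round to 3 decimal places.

0.861

Var(S+A) = 2 + 2·0.71 = 3.420.
True-score variance = ρ_S + ρ_A + 2·0.71, so 0.939 = (0.93 + ρ_A + 1.42) / 3.420.
ρ_A = 0.939·3.420 − 0.93 − 1.42 = 0.861.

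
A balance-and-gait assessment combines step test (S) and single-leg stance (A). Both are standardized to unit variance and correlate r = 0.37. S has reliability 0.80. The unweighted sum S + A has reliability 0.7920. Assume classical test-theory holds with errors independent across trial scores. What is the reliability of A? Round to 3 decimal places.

Var(S+A) = 2 + 2·0.37 = 2.740.
True-score variance = ρ_S + ρ_A + 2·0.37, so 0.7920 = (0.80 + ρ_A + 0.74) / 2.740.
ρ_A = 0.7920·2.740 − 0.80 − 0.74 = 0.630.

0.630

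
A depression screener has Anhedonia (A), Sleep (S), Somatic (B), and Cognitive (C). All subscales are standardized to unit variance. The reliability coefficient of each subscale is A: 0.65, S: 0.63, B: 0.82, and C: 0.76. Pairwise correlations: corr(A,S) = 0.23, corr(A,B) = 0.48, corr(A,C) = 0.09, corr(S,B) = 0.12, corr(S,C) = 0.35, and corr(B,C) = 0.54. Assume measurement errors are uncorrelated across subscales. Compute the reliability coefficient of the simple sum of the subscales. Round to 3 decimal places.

0.850

Var(A+S+B+C) = 4 + 2·[0.23 + 0.48 + 0.09 + 0.12 + 0.35 + 0.54] = 4 + 3.62 = 7.62.
Under uncorrelated errors the observed covariances equal the true-score covariances, so only the own-variance terms attenuate.
True-score variance = [0.65 + 0.63 + 0.82 + 0.76] + 3.62 = 2.86 + 3.62 = 6.48.
Reliability = 6.48 / 7.62 = 0.850.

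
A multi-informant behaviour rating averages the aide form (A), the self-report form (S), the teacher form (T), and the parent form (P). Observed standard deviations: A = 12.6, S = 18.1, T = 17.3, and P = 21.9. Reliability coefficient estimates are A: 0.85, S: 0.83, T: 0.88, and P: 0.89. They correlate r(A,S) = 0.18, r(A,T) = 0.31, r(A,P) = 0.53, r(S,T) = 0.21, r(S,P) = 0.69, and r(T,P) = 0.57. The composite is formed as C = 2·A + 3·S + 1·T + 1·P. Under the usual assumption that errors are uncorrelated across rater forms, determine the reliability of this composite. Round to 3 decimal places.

Var(C) = 2²·12.6² + 3²·18.1² + 17.3² + 21.9² + 2·[6·12.6·18.1·0.18 + 2·12.6·17.3·0.31 + 2·12.6·21.9·0.53 + 3·18.1·17.3·0.21 + 3·18.1·21.9·0.69 + 17.3·21.9·0.57] = 4362.43 + 3815.41 = 8177.84.
Under uncorrelated errors the observed covariances equal the true-score covariances, so only the own-variance terms attenuate.
True-score variance = [2²·12.6²·0.85 + 3²·18.1²·0.83 + 17.3²·0.88 + 21.9²·0.89] + 3815.41 = 3677.26 + 3815.41 = 7492.67.
Reliability = 7492.67 / 8177.84 = 0.916.

0.916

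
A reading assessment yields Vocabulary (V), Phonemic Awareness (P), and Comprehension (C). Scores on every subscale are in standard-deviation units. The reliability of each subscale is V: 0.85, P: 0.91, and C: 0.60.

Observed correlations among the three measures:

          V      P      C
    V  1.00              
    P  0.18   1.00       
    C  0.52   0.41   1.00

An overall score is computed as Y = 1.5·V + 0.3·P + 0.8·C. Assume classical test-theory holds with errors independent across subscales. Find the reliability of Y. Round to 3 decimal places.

Var(Y) = 1.5² + 0.3² + 0.8² + 2·[0.45·0.18 + 1.2·0.52 + 0.24·0.41] = 2.98 + 1.6068 = 4.5868.
Because errors are independent across components, Cov(Tᵢ,Tⱼ) = Cov(Xᵢ,Xⱼ); the off-diagonal part of the true-score variance is the same as above.
True-score variance = [1.5²·0.85 + 0.3²·0.91 + 0.8²·0.60] + 1.6068 = 2.3784 + 1.6068 = 3.9852.
Reliability = 3.9852 / 4.5868 = 0.869.

0.869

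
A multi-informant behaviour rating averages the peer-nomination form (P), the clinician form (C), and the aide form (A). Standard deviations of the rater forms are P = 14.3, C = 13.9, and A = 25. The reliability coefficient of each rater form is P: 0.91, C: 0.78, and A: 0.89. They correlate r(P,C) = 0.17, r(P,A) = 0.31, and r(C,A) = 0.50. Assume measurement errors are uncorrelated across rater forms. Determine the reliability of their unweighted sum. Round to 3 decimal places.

0.922

Var(P+C+A) = 14.3² + 13.9² + 25² + 2·[14.3·13.9·0.17 + 14.3·25·0.31 + 13.9·25·0.50] = 1022.7 + 636.732 = 1659.43.
Under uncorrelated errors the observed covariances equal the true-score covariances, so only the own-variance terms attenuate.
True-score variance = [14.3²·0.91 + 13.9²·0.78 + 25²·0.89] + 636.732 = 893.04 + 636.732 = 1529.77.
Reliability = 1529.77 / 1659.43 = 0.922.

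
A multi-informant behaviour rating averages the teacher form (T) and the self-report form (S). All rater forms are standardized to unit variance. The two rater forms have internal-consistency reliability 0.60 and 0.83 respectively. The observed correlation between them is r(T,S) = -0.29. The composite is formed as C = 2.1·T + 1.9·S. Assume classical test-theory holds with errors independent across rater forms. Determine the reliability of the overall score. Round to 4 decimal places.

Var(C) = 2.1² + 1.9² + 2·[3.99·(-0.29)] = 8.02 − 2.3142 = 5.7058.
With uncorrelated errors the cross-covariances are all true-score covariance, so they carry over unchanged; only the diagonal terms shrink to ρᵢσᵢ².
True-score variance = [2.1²·0.60 + 1.9²·0.83] − 2.3142 = 5.6423 − 2.3142 = 3.3281.
Reliability = 3.3281 / 5.7058 = 0.5833.

0.5833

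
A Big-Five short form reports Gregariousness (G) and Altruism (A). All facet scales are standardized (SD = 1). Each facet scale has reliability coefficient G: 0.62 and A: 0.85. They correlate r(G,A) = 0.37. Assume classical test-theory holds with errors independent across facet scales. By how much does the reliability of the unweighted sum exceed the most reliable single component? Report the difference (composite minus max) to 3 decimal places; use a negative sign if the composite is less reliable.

Var(sum) = 2 + 0.74 = 2.74; true-score variance = 1.47 + 0.74 = 2.21; composite reliability = 0.8066.
Max component reliability = 0.8500.
Difference = 0.8066 − 0.8500 = -0.043.

-0.043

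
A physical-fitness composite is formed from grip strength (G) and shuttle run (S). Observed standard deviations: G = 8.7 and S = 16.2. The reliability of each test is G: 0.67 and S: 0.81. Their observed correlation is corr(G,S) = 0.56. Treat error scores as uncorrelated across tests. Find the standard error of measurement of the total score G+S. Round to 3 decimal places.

Var(total) = 338.13 + 157.853 = 495.983.
True-score variance = 263.289 + 157.853 = 421.141, so reliability = 0.8491.
Error variance = 495.983 − 421.141 = 74.8413; SEM = √74.8413 = 8.651.

8.651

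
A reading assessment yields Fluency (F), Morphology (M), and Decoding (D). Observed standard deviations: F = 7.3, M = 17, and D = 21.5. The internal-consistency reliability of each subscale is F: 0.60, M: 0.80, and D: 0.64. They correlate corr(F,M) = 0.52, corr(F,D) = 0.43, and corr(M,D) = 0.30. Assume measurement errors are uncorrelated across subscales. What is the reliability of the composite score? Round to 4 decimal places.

0.8094

Var(F+M+D) = 7.3² + 17² + 21.5² + 2·[7.3·17·0.52 + 7.3·21.5·0.43 + 17·21.5·0.30] = 804.54 + 483.341 = 1287.88.
Under uncorrelated errors the observed covariances equal the true-score covariances, so only the own-variance terms attenuate.
True-score variance = [7.3²·0.60 + 17²·0.80 + 21.5²·0.64] + 483.341 = 559.014 + 483.341 = 1042.36.
Reliability = 1042.36 / 1287.88 = 0.8094.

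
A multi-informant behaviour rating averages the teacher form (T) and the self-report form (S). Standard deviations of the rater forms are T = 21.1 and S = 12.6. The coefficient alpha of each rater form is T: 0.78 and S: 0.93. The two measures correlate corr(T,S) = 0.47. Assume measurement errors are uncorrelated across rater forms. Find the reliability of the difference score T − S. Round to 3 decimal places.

Var(T−S) = 21.1² + 12.6² − 2·21.1·12.6·0.47 = 603.97 − 249.908 = 354.062.
With uncorrelated errors the cross-covariances are all true-score covariance, so they carry over unchanged; only the diagonal terms shrink to ρᵢσᵢ².
True-score variance = [21.1²·0.78 + 12.6²·0.93] − 249.908 = 494.911 − 249.908 = 245.002.
Reliability = 245.002 / 354.062 = 0.692.

0.692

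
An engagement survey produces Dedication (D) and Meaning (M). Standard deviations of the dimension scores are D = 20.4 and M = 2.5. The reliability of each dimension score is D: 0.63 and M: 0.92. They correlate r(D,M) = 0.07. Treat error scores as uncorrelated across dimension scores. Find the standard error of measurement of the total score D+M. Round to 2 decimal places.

12.43

Var(total) = 422.41 + 7.14 = 429.55.
True-score variance = 267.931 + 7.14 = 275.071, so reliability = 0.6404.
Error variance = 429.55 − 275.071 = 154.479; SEM = √154.479 = 12.43.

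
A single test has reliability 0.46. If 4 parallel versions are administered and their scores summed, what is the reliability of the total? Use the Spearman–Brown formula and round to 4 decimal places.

0.7731

ρ_k = kρ / (1 + (k−1)ρ) = 4·0.46 / (1 + 3·0.46) = 1.840 / 2.380 = 0.7731.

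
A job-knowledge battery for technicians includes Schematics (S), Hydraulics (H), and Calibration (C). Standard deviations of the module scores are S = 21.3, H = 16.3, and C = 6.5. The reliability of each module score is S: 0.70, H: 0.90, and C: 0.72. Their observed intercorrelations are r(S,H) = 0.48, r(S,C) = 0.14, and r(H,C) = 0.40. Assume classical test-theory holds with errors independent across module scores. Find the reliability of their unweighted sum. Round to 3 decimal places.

Var(S+H+C) = 21.3² + 16.3² + 6.5² + 2·[21.3·16.3·0.48 + 21.3·6.5·0.14 + 16.3·6.5·0.40] = 761.63 + 456.828 = 1218.46.
Under uncorrelated errors the observed covariances equal the true-score covariances, so only the own-variance terms attenuate.
True-score variance = [21.3²·0.70 + 16.3²·0.90 + 6.5²·0.72] + 456.828 = 587.124 + 456.828 = 1043.95.
Reliability = 1043.95 / 1218.46 = 0.857.

0.857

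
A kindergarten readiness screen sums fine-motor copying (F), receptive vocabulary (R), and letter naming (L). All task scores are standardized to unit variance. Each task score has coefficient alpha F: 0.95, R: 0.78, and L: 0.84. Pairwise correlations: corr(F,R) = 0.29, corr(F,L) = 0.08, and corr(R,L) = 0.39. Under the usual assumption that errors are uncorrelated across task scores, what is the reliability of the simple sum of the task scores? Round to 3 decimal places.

0.905

Var(F+R+L) = 3 + 2·[0.29 + 0.08 + 0.39] = 3 + 1.52 = 4.52.
Because errors are independent across components, Cov(Tᵢ,Tⱼ) = Cov(Xᵢ,Xⱼ); the off-diagonal part of the true-score variance is the same as above.
True-score variance = [0.95 + 0.78 + 0.84] + 1.52 = 2.57 + 1.52 = 4.09.
Reliability = 4.09 / 4.52 = 0.905.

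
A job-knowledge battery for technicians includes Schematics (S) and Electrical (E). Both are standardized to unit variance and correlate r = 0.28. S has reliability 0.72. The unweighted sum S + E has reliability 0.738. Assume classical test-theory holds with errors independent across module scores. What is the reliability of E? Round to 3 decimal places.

0.609

Var(S+E) = 2 + 2·0.28 = 2.560.
True-score variance = ρ_S + ρ_E + 2·0.28, so 0.738 = (0.72 + ρ_E + 0.56) / 2.560.
ρ_E = 0.738·2.560 − 0.72 − 0.56 = 0.609.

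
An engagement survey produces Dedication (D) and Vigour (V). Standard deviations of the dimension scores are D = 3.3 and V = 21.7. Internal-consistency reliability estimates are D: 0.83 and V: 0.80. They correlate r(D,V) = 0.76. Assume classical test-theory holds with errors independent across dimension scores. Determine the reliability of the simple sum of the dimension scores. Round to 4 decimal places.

Var(D+V) = 3.3² + 21.7² + 2·[3.3·21.7·0.76] = 481.78 + 108.847 = 590.627.
With uncorrelated errors the cross-covariances are all true-score covariance, so they carry over unchanged; only the diagonal terms shrink to ρᵢσᵢ².
True-score variance = [3.3²·0.83 + 21.7²·0.80] + 108.847 = 385.751 + 108.847 = 494.598.
Reliability = 494.598 / 590.627 = 0.8374.

0.8374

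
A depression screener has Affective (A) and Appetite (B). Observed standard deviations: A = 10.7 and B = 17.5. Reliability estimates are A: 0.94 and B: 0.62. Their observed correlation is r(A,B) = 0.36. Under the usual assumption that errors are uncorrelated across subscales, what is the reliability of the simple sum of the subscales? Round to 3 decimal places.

0.778

Var(A+B) = 10.7² + 17.5² + 2·[10.7·17.5·0.36] = 420.74 + 134.82 = 555.56.
With uncorrelated errors the cross-covariances are all true-score covariance, so they carry over unchanged; only the diagonal terms shrink to ρᵢσᵢ².
True-score variance = [10.7²·0.94 + 17.5²·0.62] + 134.82 = 297.496 + 134.82 = 432.316.
Reliability = 432.316 / 555.56 = 0.778.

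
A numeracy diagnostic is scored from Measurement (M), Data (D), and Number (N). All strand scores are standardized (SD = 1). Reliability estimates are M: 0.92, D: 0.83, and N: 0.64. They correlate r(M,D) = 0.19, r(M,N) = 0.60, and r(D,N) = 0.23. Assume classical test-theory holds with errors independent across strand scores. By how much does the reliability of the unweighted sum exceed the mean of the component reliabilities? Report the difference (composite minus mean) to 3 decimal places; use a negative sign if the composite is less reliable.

Var(sum) = 3 + 2.04 = 5.04; true-score variance = 2.39 + 2.04 = 4.43; composite reliability = 0.8790.
Mean component reliability = 0.7967.
Difference = 0.8790 − 0.7967 = 0.082.

0.082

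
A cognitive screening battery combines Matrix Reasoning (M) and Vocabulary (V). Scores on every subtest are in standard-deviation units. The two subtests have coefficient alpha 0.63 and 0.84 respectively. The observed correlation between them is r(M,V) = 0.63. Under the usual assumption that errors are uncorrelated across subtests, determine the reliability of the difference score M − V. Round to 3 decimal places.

Var(M−V) = 1 + 1 − 2·0.63 = 2 − 1.26 = 0.74.
Under uncorrelated errors the observed covariances equal the true-score covariances, so only the own-variance terms attenuate.
True-score variance = [0.63 + 0.84] − 1.26 = 1.47 − 1.26 = 0.21.
Reliability = 0.21 / 0.74 = 0.284.

0.284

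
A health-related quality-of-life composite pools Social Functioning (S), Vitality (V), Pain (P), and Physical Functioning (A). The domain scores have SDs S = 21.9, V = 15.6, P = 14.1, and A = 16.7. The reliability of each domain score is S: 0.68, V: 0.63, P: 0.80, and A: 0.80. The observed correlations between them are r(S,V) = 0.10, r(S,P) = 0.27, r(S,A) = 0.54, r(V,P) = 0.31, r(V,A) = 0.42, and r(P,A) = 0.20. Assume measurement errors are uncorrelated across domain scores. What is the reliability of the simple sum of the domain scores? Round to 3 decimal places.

0.851

Var(S+V+P+A) = 21.9² + 15.6² + 14.1² + 16.7² + 2·[21.9·15.6·0.10 + 21.9·14.1·0.27 + 21.9·16.7·0.54 + 15.6·14.1·0.31 + 15.6·16.7·0.42 + 14.1·16.7·0.20] = 1200.67 + 1079.46 = 2280.13.
With uncorrelated errors the cross-covariances are all true-score covariance, so they carry over unchanged; only the diagonal terms shrink to ρᵢσᵢ².
True-score variance = [21.9²·0.68 + 15.6²·0.63 + 14.1²·0.80 + 16.7²·0.80] + 1079.46 = 861.612 + 1079.46 = 1941.07.
Reliability = 1941.07 / 2280.13 = 0.851.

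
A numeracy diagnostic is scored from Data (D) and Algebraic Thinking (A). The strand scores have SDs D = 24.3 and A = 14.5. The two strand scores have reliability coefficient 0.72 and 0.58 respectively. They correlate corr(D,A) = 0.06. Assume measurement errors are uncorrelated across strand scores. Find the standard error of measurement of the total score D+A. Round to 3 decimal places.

Var(total) = 800.74 + 42.282 = 843.022.
True-score variance = 547.098 + 42.282 = 589.38, so reliability = 0.6991.
Error variance = 843.022 − 589.38 = 253.642; SEM = √253.642 = 15.926.

15.926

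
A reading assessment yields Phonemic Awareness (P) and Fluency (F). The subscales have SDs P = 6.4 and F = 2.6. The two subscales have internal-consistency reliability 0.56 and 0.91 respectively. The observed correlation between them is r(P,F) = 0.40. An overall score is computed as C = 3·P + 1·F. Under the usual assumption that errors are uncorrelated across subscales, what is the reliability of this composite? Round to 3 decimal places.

0.608

Var(C) = 3²·6.4² + 2.6² + 2·[3·6.4·2.6·0.40] = 375.4 + 39.936 = 415.336.
Under uncorrelated errors the observed covariances equal the true-score covariances, so only the own-variance terms attenuate.
True-score variance = [3²·6.4²·0.56 + 2.6²·0.91] + 39.936 = 212.59 + 39.936 = 252.526.
Reliability = 252.526 / 415.336 = 0.608.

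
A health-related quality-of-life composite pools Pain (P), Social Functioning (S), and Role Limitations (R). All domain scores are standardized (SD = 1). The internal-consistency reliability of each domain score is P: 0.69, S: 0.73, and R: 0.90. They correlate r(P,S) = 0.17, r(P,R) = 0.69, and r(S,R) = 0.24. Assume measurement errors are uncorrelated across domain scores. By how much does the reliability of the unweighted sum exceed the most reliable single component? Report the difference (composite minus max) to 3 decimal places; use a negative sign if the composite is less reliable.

-0.031

Var(sum) = 3 + 2.2 = 5.2; true-score variance = 2.32 + 2.2 = 4.52; composite reliability = 0.8692.
Max component reliability = 0.9000.
Difference = 0.8692 − 0.9000 = -0.031.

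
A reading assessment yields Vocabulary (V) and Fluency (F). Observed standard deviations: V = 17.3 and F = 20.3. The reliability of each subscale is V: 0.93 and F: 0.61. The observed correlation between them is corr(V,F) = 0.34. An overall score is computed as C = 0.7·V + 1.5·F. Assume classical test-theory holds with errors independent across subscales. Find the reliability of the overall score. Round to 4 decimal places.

Var(C) = 0.7²·17.3² + 1.5²·20.3² + 2·[1.05·17.3·20.3·0.34] = 1073.85 + 250.75 = 1324.6.
Under uncorrelated errors the observed covariances equal the true-score covariances, so only the own-variance terms attenuate.
True-score variance = [0.7²·17.3²·0.93 + 1.5²·20.3²·0.61] + 250.75 = 701.98 + 250.75 = 952.73.
Reliability = 952.73 / 1324.6 = 0.7193.

0.7193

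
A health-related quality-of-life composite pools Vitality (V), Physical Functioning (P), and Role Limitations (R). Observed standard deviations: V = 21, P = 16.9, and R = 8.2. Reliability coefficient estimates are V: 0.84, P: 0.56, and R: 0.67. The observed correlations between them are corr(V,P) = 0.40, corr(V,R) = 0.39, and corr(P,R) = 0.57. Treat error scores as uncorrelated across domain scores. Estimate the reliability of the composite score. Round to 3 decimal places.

Var(V+P+R) = 21² + 16.9² + 8.2² + 2·[21·16.9·0.40 + 21·8.2·0.39 + 16.9·8.2·0.57] = 793.85 + 576.217 = 1370.07.
Under uncorrelated errors the observed covariances equal the true-score covariances, so only the own-variance terms attenuate.
True-score variance = [21²·0.84 + 16.9²·0.56 + 8.2²·0.67] + 576.217 = 575.432 + 576.217 = 1151.65.
Reliability = 1151.65 / 1370.07 = 0.841.

0.841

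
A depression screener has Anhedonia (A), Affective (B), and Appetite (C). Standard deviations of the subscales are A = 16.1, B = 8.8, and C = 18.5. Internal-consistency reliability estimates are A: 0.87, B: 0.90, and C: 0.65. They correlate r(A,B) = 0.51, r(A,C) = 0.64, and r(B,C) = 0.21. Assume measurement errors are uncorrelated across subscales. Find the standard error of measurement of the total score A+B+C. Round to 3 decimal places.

12.698

Var(total) = 678.9 + 594.138 = 1273.04.
True-score variance = 517.671 + 594.138 = 1111.81, so reliability = 0.8734.
Error variance = 1273.04 − 1111.81 = 161.229; SEM = √161.229 = 12.698.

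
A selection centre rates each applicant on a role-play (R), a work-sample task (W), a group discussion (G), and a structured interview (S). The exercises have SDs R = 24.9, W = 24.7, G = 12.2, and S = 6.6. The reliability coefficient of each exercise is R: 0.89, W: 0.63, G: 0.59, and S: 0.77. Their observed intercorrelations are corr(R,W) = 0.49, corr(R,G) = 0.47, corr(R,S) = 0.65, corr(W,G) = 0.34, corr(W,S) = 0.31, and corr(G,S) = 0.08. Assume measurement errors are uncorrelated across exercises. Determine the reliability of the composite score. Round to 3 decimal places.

0.872

Var(R+W+G+S) = 24.9² + 24.7² + 12.2² + 6.6² + 2·[24.9·24.7·0.49 + 24.9·12.2·0.47 + 24.9·6.6·0.65 + 24.7·12.2·0.34 + 24.7·6.6·0.31 + 12.2·6.6·0.08] = 1422.5 + 1420.79 = 2843.29.
Under uncorrelated errors the observed covariances equal the true-score covariances, so only the own-variance terms attenuate.
True-score variance = [24.9²·0.89 + 24.7²·0.63 + 12.2²·0.59 + 6.6²·0.77] + 1420.79 = 1057.52 + 1420.79 = 2478.31.
Reliability = 2478.31 / 2843.29 = 0.872.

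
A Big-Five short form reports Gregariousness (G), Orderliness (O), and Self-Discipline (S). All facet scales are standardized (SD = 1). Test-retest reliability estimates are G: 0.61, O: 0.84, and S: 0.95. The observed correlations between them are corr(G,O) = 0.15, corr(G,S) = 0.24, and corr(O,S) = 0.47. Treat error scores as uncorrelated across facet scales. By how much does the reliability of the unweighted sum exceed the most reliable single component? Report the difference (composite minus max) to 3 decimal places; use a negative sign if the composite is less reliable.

-0.077

Var(sum) = 3 + 1.72 = 4.72; true-score variance = 2.4 + 1.72 = 4.12; composite reliability = 0.8729.
Max component reliability = 0.9500.
Difference = 0.8729 − 0.9500 = -0.077.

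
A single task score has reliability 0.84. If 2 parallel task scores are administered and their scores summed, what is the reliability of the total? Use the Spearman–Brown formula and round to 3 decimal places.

0.913

ρ_k = kρ / (1 + (k−1)ρ) = 2·0.84 / (1 + 1·0.84) = 1.680 / 1.840 = 0.913.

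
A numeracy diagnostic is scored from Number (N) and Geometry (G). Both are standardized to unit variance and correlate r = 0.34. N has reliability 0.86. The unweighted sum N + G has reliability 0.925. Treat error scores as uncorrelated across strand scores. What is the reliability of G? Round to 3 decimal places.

Var(N+G) = 2 + 2·0.34 = 2.680.
True-score variance = ρ_N + ρ_G + 2·0.34, so 0.925 = (0.86 + ρ_G + 0.68) / 2.680.
ρ_G = 0.925·2.680 − 0.86 − 0.68 = 0.939.

0.939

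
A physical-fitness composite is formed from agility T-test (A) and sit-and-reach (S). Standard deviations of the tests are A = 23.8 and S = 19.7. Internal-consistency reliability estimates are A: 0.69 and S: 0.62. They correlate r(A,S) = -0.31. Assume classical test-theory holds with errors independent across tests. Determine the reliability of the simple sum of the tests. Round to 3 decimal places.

0.513

Var(A+S) = 23.8² + 19.7² + 2·[23.8·19.7·(-0.31)] = 954.53 − 290.693 = 663.837.
Because errors are independent across components, Cov(Tᵢ,Tⱼ) = Cov(Xᵢ,Xⱼ); the off-diagonal part of the true-score variance is the same as above.
True-score variance = [23.8²·0.69 + 19.7²·0.62] − 290.693 = 631.459 − 290.693 = 340.766.
Reliability = 340.766 / 663.837 = 0.513.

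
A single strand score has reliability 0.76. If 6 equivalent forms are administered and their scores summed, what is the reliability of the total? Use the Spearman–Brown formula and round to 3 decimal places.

0.950

ρ_k = kρ / (1 + (k−1)ρ) = 6·0.76 / (1 + 5·0.76) = 4.560 / 4.800 = 0.950.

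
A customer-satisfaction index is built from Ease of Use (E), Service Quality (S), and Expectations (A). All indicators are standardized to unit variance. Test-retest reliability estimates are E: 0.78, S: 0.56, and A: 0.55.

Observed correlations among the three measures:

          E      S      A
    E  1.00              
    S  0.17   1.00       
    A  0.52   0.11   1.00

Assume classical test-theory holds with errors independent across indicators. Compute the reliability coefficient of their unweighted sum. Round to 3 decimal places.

0.759

Var(E+S+A) = 3 + 2·[0.17 + 0.52 + 0.11] = 3 + 1.6 = 4.6.
Under uncorrelated errors the observed covariances equal the true-score covariances, so only the own-variance terms attenuate.
True-score variance = [0.78 + 0.56 + 0.55] + 1.6 = 1.89 + 1.6 = 3.49.
Reliability = 3.49 / 4.6 = 0.759.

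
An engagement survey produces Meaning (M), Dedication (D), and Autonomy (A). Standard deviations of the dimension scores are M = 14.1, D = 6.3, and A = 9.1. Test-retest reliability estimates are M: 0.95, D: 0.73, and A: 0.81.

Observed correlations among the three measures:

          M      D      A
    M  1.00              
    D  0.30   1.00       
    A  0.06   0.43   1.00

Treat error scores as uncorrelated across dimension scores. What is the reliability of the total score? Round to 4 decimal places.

0.9172

Var(M+D+A) = 14.1² + 6.3² + 9.1² + 2·[14.1·6.3·0.30 + 14.1·9.1·0.06 + 6.3·9.1·0.43] = 321.31 + 117.999 = 439.309.
Because errors are independent across components, Cov(Tᵢ,Tⱼ) = Cov(Xᵢ,Xⱼ); the off-diagonal part of the true-score variance is the same as above.
True-score variance = [14.1²·0.95 + 6.3²·0.73 + 9.1²·0.81] + 117.999 = 284.919 + 117.999 = 402.918.
Reliability = 402.918 / 439.309 = 0.9172.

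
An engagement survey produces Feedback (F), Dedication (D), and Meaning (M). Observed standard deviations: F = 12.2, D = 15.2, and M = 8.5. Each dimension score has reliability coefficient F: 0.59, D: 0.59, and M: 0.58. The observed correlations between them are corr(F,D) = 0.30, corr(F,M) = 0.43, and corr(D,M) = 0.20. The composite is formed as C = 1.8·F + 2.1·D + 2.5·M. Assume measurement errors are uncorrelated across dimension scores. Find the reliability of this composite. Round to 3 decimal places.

0.736

Var(C) = 1.8²·12.2² + 2.1²·15.2² + 2.5²·8.5² + 2·[3.78·12.2·15.2·0.30 + 4.5·12.2·8.5·0.43 + 5.25·15.2·8.5·0.20] = 1952.69 + 1093.22 = 3045.91.
Under uncorrelated errors the observed covariances equal the true-score covariances, so only the own-variance terms attenuate.
True-score variance = [1.8²·12.2²·0.59 + 2.1²·15.2²·0.59 + 2.5²·8.5²·0.58] + 1093.22 = 1147.57 + 1093.22 = 2240.79.
Reliability = 2240.79 / 3045.91 = 0.736.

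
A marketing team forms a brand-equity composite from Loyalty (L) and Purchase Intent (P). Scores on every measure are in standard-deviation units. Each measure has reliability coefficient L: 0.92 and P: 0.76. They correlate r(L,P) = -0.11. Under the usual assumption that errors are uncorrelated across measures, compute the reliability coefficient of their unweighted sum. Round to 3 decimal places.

0.820

Var(L+P) = 2 + 2·[(-0.11)] = 2 − 0.22 = 1.78.
With uncorrelated errors the cross-covariances are all true-score covariance, so they carry over unchanged; only the diagonal terms shrink to ρᵢσᵢ².
True-score variance = [0.92 + 0.76] − 0.22 = 1.68 − 0.22 = 1.46.
Reliability = 1.46 / 1.78 = 0.820.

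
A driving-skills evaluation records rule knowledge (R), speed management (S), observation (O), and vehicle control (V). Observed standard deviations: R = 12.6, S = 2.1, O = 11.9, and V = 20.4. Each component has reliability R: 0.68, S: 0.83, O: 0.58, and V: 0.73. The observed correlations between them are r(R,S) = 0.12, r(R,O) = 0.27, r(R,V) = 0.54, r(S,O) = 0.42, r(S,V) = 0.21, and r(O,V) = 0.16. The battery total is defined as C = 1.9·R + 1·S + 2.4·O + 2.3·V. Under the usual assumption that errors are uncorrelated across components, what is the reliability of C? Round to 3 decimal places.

0.804

Var(C) = 1.9²·12.6² + 2.1² + 2.4²·11.9² + 2.3²·20.4² + 2·[1.9·12.6·2.1·0.12 + 4.56·12.6·11.9·0.27 + 4.37·12.6·20.4·0.54 + 2.4·2.1·11.9·0.42 + 2.3·2.1·20.4·0.21 + 5.52·11.9·20.4·0.16] = 3594.69 + 2114.98 = 5709.67.
Because errors are independent across components, Cov(Tᵢ,Tⱼ) = Cov(Xᵢ,Xⱼ); the off-diagonal part of the true-score variance is the same as above.
True-score variance = [1.9²·12.6²·0.68 + 2.1²·0.83 + 2.4²·11.9²·0.58 + 2.3²·20.4²·0.73] + 2114.98 = 2473.56 + 2114.98 = 4588.54.
Reliability = 4588.54 / 5709.67 = 0.804.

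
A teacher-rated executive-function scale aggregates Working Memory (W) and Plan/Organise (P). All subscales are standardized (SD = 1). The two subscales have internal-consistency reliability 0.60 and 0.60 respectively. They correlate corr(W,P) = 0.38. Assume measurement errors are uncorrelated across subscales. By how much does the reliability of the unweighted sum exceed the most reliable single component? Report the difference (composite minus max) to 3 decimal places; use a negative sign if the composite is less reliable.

Var(sum) = 2 + 0.76 = 2.76; true-score variance = 1.2 + 0.76 = 1.96; composite reliability = 0.7101.
Max component reliability = 0.6000.
Difference = 0.7101 − 0.6000 = 0.110.

0.110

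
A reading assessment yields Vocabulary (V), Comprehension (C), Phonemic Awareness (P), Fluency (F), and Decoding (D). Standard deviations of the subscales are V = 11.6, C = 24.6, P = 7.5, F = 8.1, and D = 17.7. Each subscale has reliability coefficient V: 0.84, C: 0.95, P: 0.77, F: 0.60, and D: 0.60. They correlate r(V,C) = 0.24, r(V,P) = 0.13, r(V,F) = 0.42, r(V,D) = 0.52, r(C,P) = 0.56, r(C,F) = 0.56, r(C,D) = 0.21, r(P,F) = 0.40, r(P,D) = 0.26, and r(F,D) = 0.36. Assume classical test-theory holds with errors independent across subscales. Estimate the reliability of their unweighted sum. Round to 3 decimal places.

0.912

Var(V+C+P+F+D) = 11.6² + 24.6² + 7.5² + 8.1² + 17.7² + 2·[11.6·24.6·0.24 + 11.6·7.5·0.13 + 11.6·8.1·0.42 + 11.6·17.7·0.52 + 24.6·7.5·0.56 + 24.6·8.1·0.56 + 24.6·17.7·0.21 + 7.5·8.1·0.40 + 7.5·17.7·0.26 + 8.1·17.7·0.36] = 1174.87 + 1285.6 = 2460.47.
Under uncorrelated errors the observed covariances equal the true-score covariances, so only the own-variance terms attenuate.
True-score variance = [11.6²·0.84 + 24.6²·0.95 + 7.5²·0.77 + 8.1²·0.60 + 17.7²·0.60] + 1285.6 = 958.585 + 1285.6 = 2244.18.
Reliability = 2244.18 / 2460.47 = 0.912.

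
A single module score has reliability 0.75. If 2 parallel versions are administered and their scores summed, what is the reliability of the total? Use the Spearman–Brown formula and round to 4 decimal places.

0.8571

ρ_k = kρ / (1 + (k−1)ρ) = 2·0.75 / (1 + 1·0.75) = 1.500 / 1.750 = 0.8571.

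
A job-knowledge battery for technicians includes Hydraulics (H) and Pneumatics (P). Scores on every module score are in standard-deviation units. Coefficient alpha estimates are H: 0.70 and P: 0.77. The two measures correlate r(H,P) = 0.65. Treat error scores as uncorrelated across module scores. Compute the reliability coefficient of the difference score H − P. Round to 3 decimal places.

Var(H−P) = 1 + 1 − 2·0.65 = 2 − 1.3 = 0.7.
Because errors are independent across components, Cov(Tᵢ,Tⱼ) = Cov(Xᵢ,Xⱼ); the off-diagonal part of the true-score variance is the same as above.
True-score variance = [0.70 + 0.77] − 1.3 = 1.47 − 1.3 = 0.17.
Reliability = 0.17 / 0.7 = 0.243.

0.243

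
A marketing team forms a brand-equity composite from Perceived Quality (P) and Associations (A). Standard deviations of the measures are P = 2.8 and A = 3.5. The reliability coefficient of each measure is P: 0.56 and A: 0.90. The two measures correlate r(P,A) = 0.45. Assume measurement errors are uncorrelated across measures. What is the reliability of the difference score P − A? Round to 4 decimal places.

Var(P−A) = 2.8² + 3.5² − 2·2.8·3.5·0.45 = 20.09 − 8.82 = 11.27.
Because errors are independent across components, Cov(Tᵢ,Tⱼ) = Cov(Xᵢ,Xⱼ); the off-diagonal part of the true-score variance is the same as above.
True-score variance = [2.8²·0.56 + 3.5²·0.90] − 8.82 = 15.4154 − 8.82 = 6.5954.
Reliability = 6.5954 / 11.27 = 0.5852.

0.5852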